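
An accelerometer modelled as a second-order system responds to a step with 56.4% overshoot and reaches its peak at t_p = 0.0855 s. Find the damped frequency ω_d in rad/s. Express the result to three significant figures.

ω_d ≈ 36.7 rad/s

t_p = π/ω_d, so ω_d = π/0.0855 = 36.7 rad/s.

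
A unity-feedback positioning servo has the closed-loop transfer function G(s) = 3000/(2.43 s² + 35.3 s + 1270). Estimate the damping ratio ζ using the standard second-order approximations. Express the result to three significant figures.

Dividing through by 2.43: denominator becomes s² + 14.53 s + 522.6.
So ω_n = √522.6 = 22.9 rad/s and ζ = 14.53/(2·22.9) = 0.318.

ζ ≈ 0.318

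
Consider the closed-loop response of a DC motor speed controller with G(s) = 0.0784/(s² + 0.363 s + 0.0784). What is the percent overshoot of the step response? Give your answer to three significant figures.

Matching coefficients with s² + 2ζω_n s + ω_n² gives ω_n² = 0.0784 ⇒ ω_n = 0.280 rad/s, and ζ = 0.363/(2ω_n) = 0.648.
%OS = 100 e^{−πζ/√(1−ζ²)} with ζ = 0.648 gives 6.89%.

%OS ≈ 6.89%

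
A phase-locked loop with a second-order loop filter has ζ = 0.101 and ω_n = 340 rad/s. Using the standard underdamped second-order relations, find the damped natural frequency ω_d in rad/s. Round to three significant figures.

ω_d ≈ 338 rad/s

ω_d = ω_n√(1−ζ²) = 340·√0.990 = 338 rad/s.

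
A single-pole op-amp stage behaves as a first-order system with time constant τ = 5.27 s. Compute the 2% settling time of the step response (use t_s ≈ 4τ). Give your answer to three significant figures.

t_s ≈ 4τ = 21.1 s.

t_s ≈ 21.1 s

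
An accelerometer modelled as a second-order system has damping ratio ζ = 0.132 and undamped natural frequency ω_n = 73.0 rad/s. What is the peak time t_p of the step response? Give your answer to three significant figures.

The damped frequency is ω_d = ω_n√(1−ζ²) = 73.0·√(1−0.0174) = 72.4 rad/s.
Peak time t_p = π/ω_d = π/72.4 = 0.0434 s.

t_p ≈ 0.0434 s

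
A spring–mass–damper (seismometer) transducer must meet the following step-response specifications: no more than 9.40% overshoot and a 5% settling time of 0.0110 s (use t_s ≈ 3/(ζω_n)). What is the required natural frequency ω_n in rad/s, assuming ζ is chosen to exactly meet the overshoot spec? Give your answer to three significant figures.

ω_n ≈ 454 rad/s

ζ = −ln(OS)/√(π² + (ln OS)²). With OS = 0.0940, ln OS = −2.364 and ζ = 2.364/3.932 = 0.601.
Then ω_n = 3/(ζ t_s) = 3/(0.601 × 0.0110) = 454 rad/s.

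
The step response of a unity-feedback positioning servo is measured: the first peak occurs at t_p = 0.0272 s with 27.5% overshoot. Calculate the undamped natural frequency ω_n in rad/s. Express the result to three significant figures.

The overshoot fixes ζ = −ln(OS)/√(π²+ln²(OS)) = 0.380.
From t_p = π/ω_d, ω_d = π/0.0272 = 115 rad/s, so ω_n = ω_d/√(1−ζ²) = 125 rad/s.

ω_n ≈ 125 rad/s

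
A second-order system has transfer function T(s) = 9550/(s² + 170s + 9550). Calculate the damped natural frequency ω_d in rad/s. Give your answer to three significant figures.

ω_d ≈ 48.2 rad/s

Comparing the denominator to s² + 2ζω_n s + ω_n²: ω_n = √9550 = 97.7 rad/s, and 2ζω_n = 170 so ζ = 170/(2·97.7) = 0.870.
ω_d = ω_n√(1−ζ²) = 48.2 rad/s.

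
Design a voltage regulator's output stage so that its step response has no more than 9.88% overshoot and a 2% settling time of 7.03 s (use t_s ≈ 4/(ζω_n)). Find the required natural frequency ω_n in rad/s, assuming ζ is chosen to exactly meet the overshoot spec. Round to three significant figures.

ω_n ≈ 0.959 rad/s

Inverting the overshoot relation: ζ = |ln 0.0988|/√(π² + ln²0.0988) = 0.593.
From t_s ≈ 4/(ζω_n): ω_n = 4/(ζ·t_s) = 4/(0.593·7.03) = 0.959 rad/s.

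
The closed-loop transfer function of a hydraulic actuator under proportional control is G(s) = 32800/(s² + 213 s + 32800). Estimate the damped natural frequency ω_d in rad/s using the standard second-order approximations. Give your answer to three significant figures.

ω_n = √32800 = 181 rad/s; ζ = 213/(2·181) = 0.588.
The damped frequency ω_d = ω_n√(1−ζ²) = 146 rad/s.

ω_d ≈ 146 rad/s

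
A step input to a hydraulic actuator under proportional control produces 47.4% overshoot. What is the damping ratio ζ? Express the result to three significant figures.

ζ = −ln(OS)/√(π² + (ln OS)²). With OS = 0.474, ln OS = −0.7465 and ζ = 0.7465/3.229 = 0.231.

ζ ≈ 0.231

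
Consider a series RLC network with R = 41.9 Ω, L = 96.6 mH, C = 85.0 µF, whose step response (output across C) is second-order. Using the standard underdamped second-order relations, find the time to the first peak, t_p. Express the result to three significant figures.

t_p ≈ 0.0115 s

For a series RLC circuit (capacitor voltage as output), ω_n = 1/√(LC) = 1/√(96.6 mH · 85.0 µF) = 349 rad/s.
ζ = (R/2)·√(C/L) = (41.9/2)·√(85.0 µF/96.6 mH) = 0.621.
ω_d = ω_n√(1−ζ²) = 273 rad/s. t_p = π/ω_d = 0.0115 s.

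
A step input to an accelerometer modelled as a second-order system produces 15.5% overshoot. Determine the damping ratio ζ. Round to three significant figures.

From %OS = 100·exp(−πζ/√(1−ζ²)), invert to get ζ = −ln(OS)/√(π² + ln²(OS)) with OS = 0.155.
−ln 0.155 = 1.864, so ζ = 1.864/√(π² + 3.476) = 0.510.

ζ ≈ 0.510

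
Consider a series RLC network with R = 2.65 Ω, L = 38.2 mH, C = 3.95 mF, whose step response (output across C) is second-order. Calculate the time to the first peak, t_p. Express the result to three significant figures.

t_p ≈ 0.0427 s

For a series RLC circuit (capacitor voltage as output), ω_n = 1/√(LC) = 1/√(38.2 mH · 3.95 mF) = 81.4 rad/s.
ζ = (R/2)·√(C/L) = (2.65/2)·√(3.95 mF/38.2 mH) = 0.426.
ω_d = ω_n√(1−ζ²) = 73.6 rad/s. t_p = π/ω_d = 0.0427 s.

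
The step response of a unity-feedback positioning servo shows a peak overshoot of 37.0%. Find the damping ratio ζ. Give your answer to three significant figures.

ζ = −ln(OS)/√(π² + (ln OS)²). With OS = 0.370, ln OS = −0.9943 and ζ = 0.9943/3.295 = 0.302.

ζ ≈ 0.302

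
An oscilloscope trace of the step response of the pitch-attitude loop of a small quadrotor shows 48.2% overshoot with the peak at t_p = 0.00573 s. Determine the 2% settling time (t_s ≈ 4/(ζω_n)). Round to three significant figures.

t_s ≈ 0.0314 s

From the overshoot, ζ = −ln(OS)/√(π²+ln²(OS)) = 0.226.
From t_p = π/ω_d, ω_d = π/0.00573 = 548 rad/s, so ω_n = ω_d/√(1−ζ²) = 563 rad/s.
t_s ≈ 4/(ζω_n) = 4/(0.226·563) = 0.0314 s.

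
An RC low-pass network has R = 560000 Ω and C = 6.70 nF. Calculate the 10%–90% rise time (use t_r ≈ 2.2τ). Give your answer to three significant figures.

t_r ≈ 0.00825 s

τ = RC = 560000 × 6.70 nF = 0.00375 s.
t_r ≈ 2.2τ = 0.00825 s.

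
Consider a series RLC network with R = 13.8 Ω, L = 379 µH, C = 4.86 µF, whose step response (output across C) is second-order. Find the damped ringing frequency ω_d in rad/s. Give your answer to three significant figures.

ω_d ≈ 14500 rad/s

For a series RLC circuit (capacitor voltage as output), ω_n = 1/√(LC) = 1/√(379 µH · 4.86 µF) = 23300 rad/s.
ζ = (R/2)·√(C/L) = (13.8/2)·√(4.86 µF/379 µH) = 0.781.
The damped frequency ω_d = ω_n√(1−ζ²) = 14500 rad/s.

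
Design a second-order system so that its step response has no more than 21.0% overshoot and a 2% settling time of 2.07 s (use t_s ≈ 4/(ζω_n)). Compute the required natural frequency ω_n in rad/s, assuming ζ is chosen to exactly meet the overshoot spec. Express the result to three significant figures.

Inverting the overshoot relation: ζ = |ln 0.210|/√(π² + ln²0.210) = 0.445.
From t_s ≈ 4/(ζω_n): ω_n = 4/(ζ·t_s) = 4/(0.445·2.07) = 4.34 rad/s.

ω_n ≈ 4.34 rad/s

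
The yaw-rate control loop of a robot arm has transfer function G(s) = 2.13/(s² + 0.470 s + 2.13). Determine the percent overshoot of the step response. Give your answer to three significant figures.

%OS ≈ 59.9%

ω_n = √2.13 = 1.46 rad/s; ζ = 0.470/(2·1.46) = 0.161.
%OS = 100 e^{−πζ/√(1−ζ²)} with ζ = 0.161 gives 59.9%.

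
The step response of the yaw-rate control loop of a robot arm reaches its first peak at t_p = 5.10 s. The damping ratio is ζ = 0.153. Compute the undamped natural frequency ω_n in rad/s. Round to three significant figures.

ω_n ≈ 0.623 rad/s

Peak time t_p = π/ω_d, so ω_d = π/t_p = π/5.10 = 0.616 rad/s.
ω_n = ω_d/√(1−ζ²) = 0.616/√0.977 = 0.623 rad/s.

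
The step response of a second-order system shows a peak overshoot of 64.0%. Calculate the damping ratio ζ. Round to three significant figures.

Inverting the overshoot relation: ζ = |ln 0.640|/√(π² + ln²0.640) = 0.141.

ζ ≈ 0.141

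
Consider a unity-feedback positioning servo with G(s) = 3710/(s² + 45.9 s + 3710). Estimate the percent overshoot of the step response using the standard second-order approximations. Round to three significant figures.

Comparing the denominator to s² + 2ζω_n s + ω_n²: ω_n = √3710 = 60.9 rad/s, and 2ζω_n = 45.9 so ζ = 45.9/(2·60.9) = 0.377.
%OS = 100·exp(−πζ/√(1−ζ²)) = 27.9%.

%OS ≈ 27.9%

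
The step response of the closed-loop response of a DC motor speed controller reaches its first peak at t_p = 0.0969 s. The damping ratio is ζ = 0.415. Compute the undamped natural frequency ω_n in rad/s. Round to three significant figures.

Peak time t_p = π/ω_d, so ω_d = π/t_p = π/0.0969 = 32.4 rad/s.
ω_n = ω_d/√(1−ζ²) = 32.4/√0.828 = 35.6 rad/s.

ω_n ≈ 35.6 rad/s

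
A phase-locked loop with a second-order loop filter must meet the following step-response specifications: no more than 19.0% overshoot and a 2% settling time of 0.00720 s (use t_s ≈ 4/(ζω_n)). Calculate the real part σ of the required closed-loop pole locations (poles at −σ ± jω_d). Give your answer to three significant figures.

The settling-time spec alone fixes σ = ζω_n = 4/t_s = 4/0.00720 = 556.
(Overshoot then fixes ζ = 0.467 and hence ω_d = σ·√(1−ζ²)/ζ = 1050 rad/s.)

σ ≈ 556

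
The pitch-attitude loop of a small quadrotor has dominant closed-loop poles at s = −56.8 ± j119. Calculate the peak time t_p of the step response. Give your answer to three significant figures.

t_p ≈ 0.0264 s

t_p = π/ω_d with ω_d = 119 (the imaginary part), so t_p = 0.0264 s.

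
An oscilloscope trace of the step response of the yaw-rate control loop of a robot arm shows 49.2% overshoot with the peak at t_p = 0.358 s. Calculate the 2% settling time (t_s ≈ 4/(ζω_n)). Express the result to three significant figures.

From the overshoot, ζ = −ln(OS)/√(π²+ln²(OS)) = 0.220.
t_p = π/ω_d ⇒ ω_d = 8.78 rad/s; then ω_n = ω_d/√(1−ζ²) = 9.00 rad/s.
t_s ≈ 4/(ζω_n) = 4/(0.220·9.00) = 2.02 s.

t_s ≈ 2.02 s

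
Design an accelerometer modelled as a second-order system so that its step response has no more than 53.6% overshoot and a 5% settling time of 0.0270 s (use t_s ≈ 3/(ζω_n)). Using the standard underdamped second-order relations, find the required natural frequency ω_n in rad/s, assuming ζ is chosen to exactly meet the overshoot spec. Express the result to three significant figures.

ζ = −ln(OS)/√(π² + (ln OS)²). With OS = 0.536, ln OS = −0.6236 and ζ = 0.6236/3.203 = 0.195.
From t_s ≈ 3/(ζω_n): ω_n = 3/(ζ·t_s) = 3/(0.195·0.0270) = 571 rad/s.

ω_n ≈ 571 rad/s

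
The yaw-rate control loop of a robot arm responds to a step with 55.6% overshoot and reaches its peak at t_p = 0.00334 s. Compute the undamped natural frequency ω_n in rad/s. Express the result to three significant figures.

The overshoot fixes ζ = −ln(OS)/√(π²+ln²(OS)) = 0.184.
From t_p = π/ω_d, ω_d = π/0.00334 = 941 rad/s, so ω_n = ω_d/√(1−ζ²) = 957 rad/s.

ω_n ≈ 957 rad/s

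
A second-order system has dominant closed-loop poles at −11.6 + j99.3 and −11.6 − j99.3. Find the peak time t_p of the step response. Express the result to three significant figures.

t_p = π/ω_d with ω_d = 99.3 (the imaginary part), so t_p = 0.0316 s.

t_p ≈ 0.0316 s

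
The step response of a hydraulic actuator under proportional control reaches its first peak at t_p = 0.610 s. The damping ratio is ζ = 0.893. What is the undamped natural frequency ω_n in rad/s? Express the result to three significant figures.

ω_n ≈ 11.4 rad/s

Peak time t_p = π/ω_d, so ω_d = π/t_p = π/0.610 = 5.15 rad/s.
ω_n = ω_d/√(1−ζ²) = 5.15/√0.203 = 11.4 rad/s.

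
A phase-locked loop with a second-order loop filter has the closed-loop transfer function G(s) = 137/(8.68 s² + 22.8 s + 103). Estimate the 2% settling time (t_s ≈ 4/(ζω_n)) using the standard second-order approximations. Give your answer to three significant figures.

Dividing through by 8.68: denominator becomes s² + 2.627 s + 11.87.
So ω_n = √11.87 = 3.44 rad/s and ζ = 2.627/(2·3.44) = 0.381.
t_s ≈ 4/(ζω_n) = 3.05 s.

t_s ≈ 3.05 s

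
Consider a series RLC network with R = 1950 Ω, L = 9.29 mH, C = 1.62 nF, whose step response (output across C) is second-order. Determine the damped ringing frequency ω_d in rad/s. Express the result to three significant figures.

For a series RLC circuit (capacitor voltage as output), ω_n = 1/√(LC) = 1/√(9.29 mH · 1.62 nF) = 258000 rad/s.
ζ = (R/2)·√(C/L) = (1950/2)·√(1.62 nF/9.29 mH) = 0.407.
The damped frequency ω_d = ω_n√(1−ζ²) = 235000 rad/s.

ω_d ≈ 235000 rad/s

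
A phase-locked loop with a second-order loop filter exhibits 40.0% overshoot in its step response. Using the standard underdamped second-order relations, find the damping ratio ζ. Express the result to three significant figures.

ζ ≈ 0.280

Inverting the overshoot relation: ζ = |ln 0.400|/√(π² + ln²0.400) = 0.280.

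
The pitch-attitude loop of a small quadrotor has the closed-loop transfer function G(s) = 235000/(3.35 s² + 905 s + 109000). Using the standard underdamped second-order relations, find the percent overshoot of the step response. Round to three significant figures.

%OS ≈ 2.87%

Dividing through by 3.35: denominator becomes s² + 270.1 s + 32540.
So ω_n = √32540 = 180 rad/s and ζ = 270.1/(2·180) = 0.749.
%OS = 100 e^{−πζ/√(1−ζ²)} with ζ = 0.749 gives 2.87%.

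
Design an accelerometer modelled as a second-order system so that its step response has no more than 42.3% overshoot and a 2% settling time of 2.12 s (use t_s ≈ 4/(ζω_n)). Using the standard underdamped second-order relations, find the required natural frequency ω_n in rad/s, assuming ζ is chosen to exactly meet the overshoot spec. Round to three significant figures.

Inverting the overshoot relation: ζ = |ln 0.423|/√(π² + ln²0.423) = 0.264.
Then ω_n = 4/(ζ t_s) = 4/(0.264 × 2.12) = 7.14 rad/s.

ω_n ≈ 7.14 rad/s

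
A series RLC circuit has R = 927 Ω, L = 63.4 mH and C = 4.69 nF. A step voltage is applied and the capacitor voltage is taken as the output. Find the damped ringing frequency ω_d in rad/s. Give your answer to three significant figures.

ω_d ≈ 57500 rad/s

For a series RLC circuit (capacitor voltage as output), ω_n = 1/√(LC) = 1/√(63.4 mH · 4.69 nF) = 58000 rad/s.
ζ = (R/2)·√(C/L) = (927/2)·√(4.69 nF/63.4 mH) = 0.126.
The damped frequency ω_d = ω_n√(1−ζ²) = 57500 rad/s.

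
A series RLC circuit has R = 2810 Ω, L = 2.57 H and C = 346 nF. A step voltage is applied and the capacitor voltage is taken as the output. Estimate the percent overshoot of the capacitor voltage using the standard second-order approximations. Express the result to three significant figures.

%OS ≈ 15.1%

For a series RLC circuit (capacitor voltage as output), ω_n = 1/√(LC) = 1/√(2.57 H · 346 nF) = 1060 rad/s.
ζ = (R/2)·√(C/L) = (2810/2)·√(346 nF/2.57 H) = 0.516.
Overshoot: exp(−π·0.516/√(1−0.516²)) = 0.151, i.e. 15.1%.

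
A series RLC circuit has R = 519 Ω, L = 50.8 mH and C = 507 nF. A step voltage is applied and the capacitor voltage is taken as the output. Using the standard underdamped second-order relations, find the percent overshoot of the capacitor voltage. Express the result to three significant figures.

For a series RLC circuit (capacitor voltage as output), ω_n = 1/√(LC) = 1/√(50.8 mH · 507 nF) = 6230 rad/s.
ζ = (R/2)·√(C/L) = (519/2)·√(507 nF/50.8 mH) = 0.820.
Overshoot: exp(−π·0.820/√(1−0.820²)) = 0.0111, i.e. 1.11%.

%OS ≈ 1.11%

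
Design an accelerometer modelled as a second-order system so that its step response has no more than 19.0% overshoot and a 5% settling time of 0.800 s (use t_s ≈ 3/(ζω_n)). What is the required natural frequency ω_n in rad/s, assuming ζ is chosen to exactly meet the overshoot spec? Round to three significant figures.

Inverting the overshoot relation: ζ = |ln 0.190|/√(π² + ln²0.190) = 0.467.
From t_s ≈ 3/(ζω_n): ω_n = 3/(ζ·t_s) = 3/(0.467·0.800) = 8.02 rad/s.

ω_n ≈ 8.02 rad/s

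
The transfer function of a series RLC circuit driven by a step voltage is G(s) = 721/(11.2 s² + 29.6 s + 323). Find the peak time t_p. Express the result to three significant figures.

Dividing through by 11.2: denominator becomes s² + 2.643 s + 28.84.
So ω_n = √28.84 = 5.37 rad/s and ζ = 2.643/(2·5.37) = 0.246.
ω_d = 5.37·√(1 − 0.246²) = 5.21 rad/s. t_p = π/ω_d = 0.604 s.

t_p ≈ 0.604 s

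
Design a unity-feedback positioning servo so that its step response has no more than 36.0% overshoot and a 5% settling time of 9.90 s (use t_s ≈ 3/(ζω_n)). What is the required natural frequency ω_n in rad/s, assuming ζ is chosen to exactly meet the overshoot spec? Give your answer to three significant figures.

ω_n ≈ 0.980 rad/s

Inverting the overshoot relation: ζ = |ln 0.360|/√(π² + ln²0.360) = 0.309.
From t_s ≈ 3/(ζω_n): ω_n = 3/(ζ·t_s) = 3/(0.309·9.90) = 0.980 rad/s.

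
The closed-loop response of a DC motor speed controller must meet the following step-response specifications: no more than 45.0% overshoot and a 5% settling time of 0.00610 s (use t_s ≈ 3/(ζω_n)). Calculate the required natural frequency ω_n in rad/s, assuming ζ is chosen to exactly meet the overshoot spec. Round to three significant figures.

From %OS = 100·exp(−πζ/√(1−ζ²)), invert to get ζ = −ln(OS)/√(π² + ln²(OS)) with OS = 0.450.
−ln 0.450 = 0.7985, so ζ = 0.7985/√(π² + 0.6376) = 0.246.
From t_s ≈ 3/(ζω_n): ω_n = 3/(ζ·t_s) = 3/(0.246·0.00610) = 2000 rad/s.

ω_n ≈ 2000 rad/s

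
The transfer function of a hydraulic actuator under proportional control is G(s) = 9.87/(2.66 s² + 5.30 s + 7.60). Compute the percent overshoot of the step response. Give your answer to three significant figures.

%OS ≈ 10.1%

Dividing through by 2.66: denominator becomes s² + 1.992 s + 2.857.
So ω_n = √2.857 = 1.69 rad/s and ζ = 1.992/(2·1.69) = 0.589.
%OS = 100·exp(−πζ/√(1−ζ²)) = 10.1%.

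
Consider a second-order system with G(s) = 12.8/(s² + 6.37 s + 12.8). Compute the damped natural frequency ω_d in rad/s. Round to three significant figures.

ω_d ≈ 1.63 rad/s

Matching coefficients with s² + 2ζω_n s + ω_n² gives ω_n² = 12.8 ⇒ ω_n = 3.58 rad/s, and ζ = 6.37/(2ω_n) = 0.890.
The damped frequency ω_d = ω_n√(1−ζ²) = 1.63 rad/s.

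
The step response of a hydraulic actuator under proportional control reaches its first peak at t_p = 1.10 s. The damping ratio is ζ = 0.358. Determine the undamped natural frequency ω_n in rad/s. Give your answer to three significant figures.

Peak time t_p = π/ω_d, so ω_d = π/t_p = π/1.10 = 2.86 rad/s.
ω_n = ω_d/√(1−ζ²) = 2.86/√0.872 = 3.06 rad/s.

ω_n ≈ 3.06 rad/s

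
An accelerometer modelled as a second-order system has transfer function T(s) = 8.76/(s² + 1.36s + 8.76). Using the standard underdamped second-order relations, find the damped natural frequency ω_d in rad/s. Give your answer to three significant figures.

Comparing the denominator to s² + 2ζω_n s + ω_n²: ω_n = √8.76 = 2.96 rad/s, and 2ζω_n = 1.36 so ζ = 1.36/(2·2.96) = 0.230.
The damped frequency ω_d = ω_n√(1−ζ²) = 2.88 rad/s.

ω_d ≈ 2.88 rad/s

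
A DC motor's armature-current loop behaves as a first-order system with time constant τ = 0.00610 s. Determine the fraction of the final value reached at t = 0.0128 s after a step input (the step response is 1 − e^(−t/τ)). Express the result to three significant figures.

y(t)/y_∞ = 1 − e^(−t/τ) = 1 − e^(−0.0128/0.00610) = 1 − e^(−2.10) = 0.877.

y/y_∞ ≈ 0.877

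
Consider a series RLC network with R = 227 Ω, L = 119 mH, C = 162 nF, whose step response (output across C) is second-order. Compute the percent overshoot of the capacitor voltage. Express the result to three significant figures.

For a series RLC circuit (capacitor voltage as output), ω_n = 1/√(LC) = 1/√(119 mH · 162 nF) = 7200 rad/s.
ζ = (R/2)·√(C/L) = (227/2)·√(162 nF/119 mH) = 0.132.
Overshoot: exp(−π·0.132/√(1−0.132²)) = 0.657, i.e. 65.7%.

%OS ≈ 65.7%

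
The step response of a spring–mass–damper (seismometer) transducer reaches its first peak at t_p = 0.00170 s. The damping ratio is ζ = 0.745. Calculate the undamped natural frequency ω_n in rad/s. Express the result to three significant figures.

Peak time t_p = π/ω_d, so ω_d = π/t_p = π/0.00170 = 1850 rad/s.
ω_n = ω_d/√(1−ζ²) = 1850/√0.445 = 2770 rad/s.

ω_n ≈ 2770 rad/s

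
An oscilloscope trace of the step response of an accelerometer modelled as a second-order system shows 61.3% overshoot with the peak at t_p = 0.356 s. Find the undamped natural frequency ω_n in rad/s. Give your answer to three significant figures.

The overshoot fixes ζ = −ln(OS)/√(π²+ln²(OS)) = 0.154.
t_p = π/ω_d ⇒ ω_d = 8.82 rad/s; then ω_n = ω_d/√(1−ζ²) = 8.93 rad/s.

ω_n ≈ 8.93 rad/s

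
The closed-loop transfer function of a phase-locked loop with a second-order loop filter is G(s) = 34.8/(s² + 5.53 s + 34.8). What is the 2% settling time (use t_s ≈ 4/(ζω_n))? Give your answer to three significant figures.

t_s ≈ 1.45 s

Comparing the denominator to s² + 2ζω_n s + ω_n²: ω_n = √34.8 = 5.90 rad/s, and 2ζω_n = 5.53 so ζ = 5.53/(2·5.90) = 0.469.
t_s ≈ 4/(ζω_n) = 4/(0.469·5.90) = 1.45 s.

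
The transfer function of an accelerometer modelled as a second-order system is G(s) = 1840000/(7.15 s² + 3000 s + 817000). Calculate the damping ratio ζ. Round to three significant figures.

ζ ≈ 0.621

Dividing through by 7.15: denominator becomes s² + 419.6 s + 114300.
So ω_n = √114300 = 338 rad/s and ζ = 419.6/(2·338) = 0.621.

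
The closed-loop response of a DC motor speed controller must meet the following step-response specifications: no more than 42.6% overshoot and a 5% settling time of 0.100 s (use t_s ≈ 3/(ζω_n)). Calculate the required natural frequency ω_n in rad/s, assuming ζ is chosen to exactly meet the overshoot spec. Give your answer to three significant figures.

Inverting the overshoot relation: ζ = |ln 0.426|/√(π² + ln²0.426) = 0.262.
From t_s ≈ 3/(ζω_n): ω_n = 3/(ζ·t_s) = 3/(0.262·0.100) = 114 rad/s.

ω_n ≈ 114 rad/s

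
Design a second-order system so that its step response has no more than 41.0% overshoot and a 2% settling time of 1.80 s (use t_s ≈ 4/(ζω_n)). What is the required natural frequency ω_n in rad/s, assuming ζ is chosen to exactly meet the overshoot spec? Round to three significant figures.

ω_n ≈ 8.14 rad/s

Inverting the overshoot relation: ζ = |ln 0.410|/√(π² + ln²0.410) = 0.273.
From t_s ≈ 4/(ζω_n): ω_n = 4/(ζ·t_s) = 4/(0.273·1.80) = 8.14 rad/s.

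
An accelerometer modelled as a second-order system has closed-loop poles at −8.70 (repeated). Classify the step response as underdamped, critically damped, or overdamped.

Since there is a repeated negative-real pole, the response is critically damped.

critically damped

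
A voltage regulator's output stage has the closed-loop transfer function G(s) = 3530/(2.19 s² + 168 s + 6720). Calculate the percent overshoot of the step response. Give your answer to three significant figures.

Dividing through by 2.19: denominator becomes s² + 76.71 s + 3068.
So ω_n = √3068 = 55.4 rad/s and ζ = 76.71/(2·55.4) = 0.692.
%OS = 100 e^{−πζ/√(1−ζ²)} with ζ = 0.692 gives 4.90%.

%OS ≈ 4.90%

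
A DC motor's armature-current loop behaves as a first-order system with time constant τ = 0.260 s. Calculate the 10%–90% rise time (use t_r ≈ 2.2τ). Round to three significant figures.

t_r ≈ 0.572 s

t_r ≈ 2.2τ = 0.572 s.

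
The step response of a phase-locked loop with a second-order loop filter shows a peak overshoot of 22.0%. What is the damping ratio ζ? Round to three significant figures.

ζ ≈ 0.434

From %OS = 100·exp(−πζ/√(1−ζ²)), invert to get ζ = −ln(OS)/√(π² + ln²(OS)) with OS = 0.220.
−ln 0.220 = 1.514, so ζ = 1.514/√(π² + 2.293) = 0.434.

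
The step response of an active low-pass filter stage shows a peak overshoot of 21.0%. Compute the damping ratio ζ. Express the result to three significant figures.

ζ ≈ 0.445

ζ = −ln(OS)/√(π² + (ln OS)²). With OS = 0.210, ln OS = −1.561 and ζ = 1.561/3.508 = 0.445.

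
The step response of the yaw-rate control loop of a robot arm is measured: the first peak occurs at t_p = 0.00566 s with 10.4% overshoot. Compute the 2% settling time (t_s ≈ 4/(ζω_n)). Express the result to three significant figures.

The overshoot fixes ζ = −ln(OS)/√(π²+ln²(OS)) = 0.585.
From t_p = π/ω_d, ω_d = π/0.00566 = 555 rad/s, so ω_n = ω_d/√(1−ζ²) = 684 rad/s.
t_s ≈ 4/(ζω_n) = 4/(0.585·684) = 0.0100 s.

t_s ≈ 0.0100 s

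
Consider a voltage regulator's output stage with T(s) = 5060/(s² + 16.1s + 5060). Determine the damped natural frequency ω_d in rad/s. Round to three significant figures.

ω_d ≈ 70.7 rad/s

Comparing the denominator to s² + 2ζω_n s + ω_n²: ω_n = √5060 = 71.1 rad/s, and 2ζω_n = 16.1 so ζ = 16.1/(2·71.1) = 0.113.
ω_d = 71.1·√(1 − 0.113²) = 70.7 rad/s.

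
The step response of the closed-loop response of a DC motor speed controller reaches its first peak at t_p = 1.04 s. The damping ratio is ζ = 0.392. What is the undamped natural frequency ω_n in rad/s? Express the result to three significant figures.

ω_n ≈ 3.28 rad/s

Peak time t_p = π/ω_d, so ω_d = π/t_p = π/1.04 = 3.02 rad/s.
ω_n = ω_d/√(1−ζ²) = 3.02/√0.846 = 3.28 rad/s.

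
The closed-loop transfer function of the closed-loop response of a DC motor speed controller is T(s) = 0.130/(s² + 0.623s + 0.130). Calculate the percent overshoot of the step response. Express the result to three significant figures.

%OS ≈ 0.456%

Matching coefficients with s² + 2ζω_n s + ω_n² gives ω_n² = 0.130 ⇒ ω_n = 0.361 rad/s, and ζ = 0.623/(2ω_n) = 0.864.
Overshoot: exp(−π·0.864/√(1−0.864²)) = 0.00456, i.e. 0.456%.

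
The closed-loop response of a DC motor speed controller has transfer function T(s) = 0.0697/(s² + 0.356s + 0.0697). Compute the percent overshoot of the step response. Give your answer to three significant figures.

%OS ≈ 5.68%

Comparing the denominator to s² + 2ζω_n s + ω_n²: ω_n = √0.0697 = 0.264 rad/s, and 2ζω_n = 0.356 so ζ = 0.356/(2·0.264) = 0.674.
Overshoot: exp(−π·0.674/√(1−0.674²)) = 0.0568, i.e. 5.68%.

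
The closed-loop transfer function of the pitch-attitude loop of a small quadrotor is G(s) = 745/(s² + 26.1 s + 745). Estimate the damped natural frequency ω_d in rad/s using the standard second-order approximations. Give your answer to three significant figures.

ω_d ≈ 24.0 rad/s

ω_n = √745 = 27.3 rad/s; ζ = 26.1/(2·27.3) = 0.478.
The damped frequency ω_d = ω_n√(1−ζ²) = 24.0 rad/s.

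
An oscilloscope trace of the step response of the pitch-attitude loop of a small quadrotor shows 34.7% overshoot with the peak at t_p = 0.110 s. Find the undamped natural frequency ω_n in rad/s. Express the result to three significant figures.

ζ from %OS: ζ = |ln 0.347|/√(π²+ln²0.347) = 0.319.
t_p = π/ω_d ⇒ ω_d = 28.6 rad/s; then ω_n = ω_d/√(1−ζ²) = 30.1 rad/s.

ω_n ≈ 30.1 rad/s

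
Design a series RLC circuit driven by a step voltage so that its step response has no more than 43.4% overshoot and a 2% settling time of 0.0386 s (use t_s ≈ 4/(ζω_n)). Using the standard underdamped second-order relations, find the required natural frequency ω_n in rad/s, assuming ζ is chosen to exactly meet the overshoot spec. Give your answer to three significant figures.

ω_n ≈ 404 rad/s

Inverting the overshoot relation: ζ = |ln 0.434|/√(π² + ln²0.434) = 0.257.
From t_s ≈ 4/(ζω_n): ω_n = 4/(ζ·t_s) = 4/(0.257·0.0386) = 404 rad/s.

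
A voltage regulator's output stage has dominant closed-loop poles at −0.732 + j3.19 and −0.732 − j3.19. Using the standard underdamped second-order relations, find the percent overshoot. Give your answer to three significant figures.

With σ = 0.732, ω_d = 3.19: ω_n = √(σ²+ω_d²) = 3.27 rad/s, ζ = σ/ω_n = 0.224.
%OS = 100 e^{−πζ/√(1−ζ²)} with ζ = 0.224 gives 48.6%.

%OS ≈ 48.6%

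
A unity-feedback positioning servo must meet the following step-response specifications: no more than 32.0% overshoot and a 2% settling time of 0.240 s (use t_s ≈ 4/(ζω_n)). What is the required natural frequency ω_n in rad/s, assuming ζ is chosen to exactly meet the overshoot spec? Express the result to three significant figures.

From %OS = 100·exp(−πζ/√(1−ζ²)), invert to get ζ = −ln(OS)/√(π² + ln²(OS)) with OS = 0.320.
−ln 0.320 = 1.139, so ζ = 1.139/√(π² + 1.298) = 0.341.
Then ω_n = 4/(ζ t_s) = 4/(0.341 × 0.240) = 48.9 rad/s.

ω_n ≈ 48.9 rad/s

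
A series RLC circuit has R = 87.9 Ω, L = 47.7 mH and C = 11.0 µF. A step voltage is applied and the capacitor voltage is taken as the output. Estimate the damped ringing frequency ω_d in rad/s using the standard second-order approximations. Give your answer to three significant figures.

For a series RLC circuit (capacitor voltage as output), ω_n = 1/√(LC) = 1/√(47.7 mH · 11.0 µF) = 1380 rad/s.
ζ = (R/2)·√(C/L) = (87.9/2)·√(11.0 µF/47.7 mH) = 0.667.
ω_d = 1380·√(1 − 0.667²) = 1030 rad/s.

ω_d ≈ 1030 rad/s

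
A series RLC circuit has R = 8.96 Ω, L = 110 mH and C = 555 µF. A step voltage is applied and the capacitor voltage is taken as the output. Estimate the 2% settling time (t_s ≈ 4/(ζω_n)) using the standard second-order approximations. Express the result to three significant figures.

t_s ≈ 0.0982 s

For a series RLC circuit (capacitor voltage as output), ω_n = 1/√(LC) = 1/√(110 mH · 555 µF) = 128 rad/s.
ζ = (R/2)·√(C/L) = (8.96/2)·√(555 µF/110 mH) = 0.318.
t_s ≈ 4/(ζω_n) = 0.0982 s.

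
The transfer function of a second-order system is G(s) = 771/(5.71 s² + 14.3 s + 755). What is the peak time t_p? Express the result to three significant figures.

Dividing through by 5.71: denominator becomes s² + 2.504 s + 132.2.
So ω_n = √132.2 = 11.5 rad/s and ζ = 2.504/(2·11.5) = 0.109.
ω_d = 11.5·√(1 − 0.109²) = 11.4 rad/s. t_p = π/ω_d = 0.275 s.

t_p ≈ 0.275 s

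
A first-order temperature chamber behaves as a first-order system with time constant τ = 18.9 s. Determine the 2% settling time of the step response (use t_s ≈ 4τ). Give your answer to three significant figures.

t_s ≈ 4τ = 75.6 s.

t_s ≈ 75.6 s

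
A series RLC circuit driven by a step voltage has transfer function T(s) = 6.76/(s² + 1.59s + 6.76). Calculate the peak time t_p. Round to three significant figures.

Comparing the denominator to s² + 2ζω_n s + ω_n²: ω_n = √6.76 = 2.60 rad/s, and 2ζω_n = 1.59 so ζ = 1.59/(2·2.60) = 0.306.
ω_d = ω_n√(1−ζ²) = 2.48 rad/s. Then t_p = π/ω_d = 1.27 s.

t_p ≈ 1.27 s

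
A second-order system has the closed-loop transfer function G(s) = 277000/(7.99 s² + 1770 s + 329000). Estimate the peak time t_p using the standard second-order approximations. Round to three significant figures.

t_p ≈ 0.0185 s

Dividing through by 7.99: denominator becomes s² + 221.5 s + 41180.
So ω_n = √41180 = 203 rad/s and ζ = 221.5/(2·203) = 0.546.
ω_d = ω_n√(1−ζ²) = 170 rad/s. t_p = π/ω_d = 0.0185 s.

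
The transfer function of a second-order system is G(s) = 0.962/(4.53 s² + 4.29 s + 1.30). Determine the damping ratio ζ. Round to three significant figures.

ζ ≈ 0.884

Dividing through by 4.53: denominator becomes s² + 0.9470 s + 0.2870.
So ω_n = √0.2870 = 0.536 rad/s and ζ = 0.9470/(2·0.536) = 0.884.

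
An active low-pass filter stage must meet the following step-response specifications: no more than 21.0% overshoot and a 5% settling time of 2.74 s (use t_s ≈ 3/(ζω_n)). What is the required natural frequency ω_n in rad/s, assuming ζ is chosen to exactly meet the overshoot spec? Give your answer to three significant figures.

From %OS = 100·exp(−πζ/√(1−ζ²)), invert to get ζ = −ln(OS)/√(π² + ln²(OS)) with OS = 0.210.
−ln 0.210 = 1.561, so ζ = 1.561/√(π² + 2.436) = 0.445.
Then ω_n = 3/(ζ t_s) = 3/(0.445 × 2.74) = 2.46 rad/s.

ω_n ≈ 2.46 rad/s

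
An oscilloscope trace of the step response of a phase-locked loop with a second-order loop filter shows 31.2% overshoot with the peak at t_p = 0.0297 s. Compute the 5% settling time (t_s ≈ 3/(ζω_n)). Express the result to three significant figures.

The overshoot fixes ζ = −ln(OS)/√(π²+ln²(OS)) = 0.348.
t_p = π/ω_d ⇒ ω_d = 106 rad/s; then ω_n = ω_d/√(1−ζ²) = 113 rad/s.
t_s ≈ 3/(ζω_n) = 3/(0.348·113) = 0.0765 s.

t_s ≈ 0.0765 s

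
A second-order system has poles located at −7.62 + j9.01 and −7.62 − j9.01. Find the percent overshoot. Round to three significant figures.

|pole| = ω_n = √(7.62² + 9.01²) = 11.8 rad/s; ζ = cos θ = σ/ω_n = 0.646.
%OS = 100·exp(−πζ/√(1−ζ²)) = 7.02%.

%OS ≈ 7.02%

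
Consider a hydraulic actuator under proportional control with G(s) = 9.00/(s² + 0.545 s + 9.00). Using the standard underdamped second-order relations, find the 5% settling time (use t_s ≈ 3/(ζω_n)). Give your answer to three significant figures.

t_s ≈ 11.0 s

ω_n = √9.00 = 3.00 rad/s; ζ = 0.545/(2·3.00) = 0.0908.
t_s ≈ 3/(ζω_n) = 3/(0.0908·3.00) = 11.0 s.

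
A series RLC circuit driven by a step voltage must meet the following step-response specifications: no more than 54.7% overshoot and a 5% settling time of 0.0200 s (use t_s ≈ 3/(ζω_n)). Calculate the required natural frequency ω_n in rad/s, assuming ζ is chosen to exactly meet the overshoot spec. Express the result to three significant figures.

ω_n ≈ 795 rad/s

From %OS = 100·exp(−πζ/√(1−ζ²)), invert to get ζ = −ln(OS)/√(π² + ln²(OS)) with OS = 0.547.
−ln 0.547 = 0.6033, so ζ = 0.6033/√(π² + 0.3640) = 0.189.
From t_s ≈ 3/(ζω_n): ω_n = 3/(ζ·t_s) = 3/(0.189·0.0200) = 795 rad/s.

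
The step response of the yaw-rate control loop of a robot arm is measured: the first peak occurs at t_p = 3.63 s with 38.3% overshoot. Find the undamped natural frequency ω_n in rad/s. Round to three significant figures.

From the overshoot, ζ = −ln(OS)/√(π²+ln²(OS)) = 0.292.
t_p = π/ω_d ⇒ ω_d = 0.865 rad/s; then ω_n = ω_d/√(1−ζ²) = 0.905 rad/s.

ω_n ≈ 0.905 rad/s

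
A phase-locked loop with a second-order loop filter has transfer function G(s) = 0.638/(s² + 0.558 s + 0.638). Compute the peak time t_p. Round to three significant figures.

ω_n = √0.638 = 0.799 rad/s; ζ = 0.558/(2·0.799) = 0.349.
ω_d = 0.799·√(1 − 0.349²) = 0.748 rad/s. Then t_p = π/ω_d = 4.20 s.

t_p ≈ 4.20 s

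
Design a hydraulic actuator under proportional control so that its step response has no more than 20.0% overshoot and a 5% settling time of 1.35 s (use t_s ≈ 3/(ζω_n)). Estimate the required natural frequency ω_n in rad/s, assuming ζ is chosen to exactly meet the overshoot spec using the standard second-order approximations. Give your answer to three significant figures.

ω_n ≈ 4.87 rad/s

Inverting the overshoot relation: ζ = |ln 0.200|/√(π² + ln²0.200) = 0.456.
Then ω_n = 3/(ζ t_s) = 3/(0.456 × 1.35) = 4.87 rad/s.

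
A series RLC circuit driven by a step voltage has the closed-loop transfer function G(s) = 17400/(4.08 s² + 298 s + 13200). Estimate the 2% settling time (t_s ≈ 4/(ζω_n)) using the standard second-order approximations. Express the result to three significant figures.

t_s ≈ 0.110 s

Dividing through by 4.08: denominator becomes s² + 73.04 s + 3235.
So ω_n = √3235 = 56.9 rad/s and ζ = 73.04/(2·56.9) = 0.642.
t_s ≈ 4/(ζω_n) = 0.110 s.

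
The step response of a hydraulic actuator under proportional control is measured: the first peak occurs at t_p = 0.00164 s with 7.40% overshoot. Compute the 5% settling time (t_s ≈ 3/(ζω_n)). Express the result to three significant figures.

From the overshoot, ζ = −ln(OS)/√(π²+ln²(OS)) = 0.638.
From t_p = π/ω_d, ω_d = π/0.00164 = 1920 rad/s, so ω_n = ω_d/√(1−ζ²) = 2490 rad/s.
t_s ≈ 3/(ζω_n) = 3/(0.638·2490) = 0.00189 s.

t_s ≈ 0.00189 s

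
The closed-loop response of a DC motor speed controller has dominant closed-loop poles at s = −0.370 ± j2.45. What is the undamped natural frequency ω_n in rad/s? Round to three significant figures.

With σ = 0.370, ω_d = 2.45: ω_n = √(σ²+ω_d²) = 2.48 rad/s, ζ = σ/ω_n = 0.149.

ω_n ≈ 2.48 rad/s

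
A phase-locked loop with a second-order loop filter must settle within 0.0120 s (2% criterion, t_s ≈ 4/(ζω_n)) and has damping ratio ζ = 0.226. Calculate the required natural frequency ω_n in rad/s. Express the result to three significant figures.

Rearranging t_s ≈ 4/(ζω_n) gives ω_n = 4/(ζ·t_s) = 4/(0.226 × 0.0120) = 1470 rad/s.

ω_n ≈ 1470 rad/s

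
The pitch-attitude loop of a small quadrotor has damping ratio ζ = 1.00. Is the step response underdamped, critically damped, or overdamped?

Since ζ = 1, the system is critically damped.

critically damped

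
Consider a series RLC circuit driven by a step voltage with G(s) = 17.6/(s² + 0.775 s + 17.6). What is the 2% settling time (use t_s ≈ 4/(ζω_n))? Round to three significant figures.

t_s ≈ 10.3 s

ω_n = √17.6 = 4.20 rad/s; ζ = 0.775/(2·4.20) = 0.0924.
t_s ≈ 4/(ζω_n) = 4/(0.0924·4.20) = 10.3 s.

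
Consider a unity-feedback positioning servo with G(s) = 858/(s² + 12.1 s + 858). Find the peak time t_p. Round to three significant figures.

ω_n = √858 = 29.3 rad/s; ζ = 12.1/(2·29.3) = 0.207.
ω_d = ω_n√(1−ζ²) = 28.7 rad/s. Then t_p = π/ω_d = 0.110 s.

t_p ≈ 0.110 s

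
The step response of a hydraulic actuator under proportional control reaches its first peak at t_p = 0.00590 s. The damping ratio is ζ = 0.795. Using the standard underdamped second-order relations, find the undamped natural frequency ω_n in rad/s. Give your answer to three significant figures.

Peak time t_p = π/ω_d, so ω_d = π/t_p = π/0.00590 = 532 rad/s.
ω_n = ω_d/√(1−ζ²) = 532/√0.368 = 878 rad/s.

ω_n ≈ 878 rad/s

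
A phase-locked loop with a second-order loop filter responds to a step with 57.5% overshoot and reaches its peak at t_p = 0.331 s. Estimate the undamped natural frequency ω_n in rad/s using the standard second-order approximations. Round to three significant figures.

ω_n ≈ 9.64 rad/s

ζ from %OS: ζ = |ln 0.575|/√(π²+ln²0.575) = 0.173.
From t_p = π/ω_d, ω_d = π/0.331 = 9.49 rad/s, so ω_n = ω_d/√(1−ζ²) = 9.64 rad/s.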